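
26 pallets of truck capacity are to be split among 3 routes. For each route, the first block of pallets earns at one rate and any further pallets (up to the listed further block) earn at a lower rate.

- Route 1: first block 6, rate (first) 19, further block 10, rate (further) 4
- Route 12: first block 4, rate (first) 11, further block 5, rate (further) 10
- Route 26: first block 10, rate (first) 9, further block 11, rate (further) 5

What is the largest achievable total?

Rank every tier by rate: Route 1/tier1 19 > Route 12/tier1 11 > Route 12/tier2 10 > Route 26/tier1 9 > Route 26/tier2 5 > Route 1/tier2 4.
Route 1 tier1 at 19: fill all 6 — 20 left.
Fill Route 12 tier1 block (4 at 11) — 16 left.
Fill Route 12 tier2 block (5 at 10) — 11 left.
Route 26/tier1 (9): +10 — 1 left.
Route 26/tier2: +1 of 11 at 5; pool empty.
Total = 19×6 + 11×4 + 10×5 + 9×10 + 5×1 = 303.

303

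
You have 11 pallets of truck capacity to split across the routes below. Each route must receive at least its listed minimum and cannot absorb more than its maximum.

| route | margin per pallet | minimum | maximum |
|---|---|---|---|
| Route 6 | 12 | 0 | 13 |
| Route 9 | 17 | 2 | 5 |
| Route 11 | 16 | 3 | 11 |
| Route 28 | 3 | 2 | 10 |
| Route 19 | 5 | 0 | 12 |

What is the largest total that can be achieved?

Meeting every minimum uses 0+2+3+2+0 = 7 pallets, leaving 4.
Order the routes by margin per pallet: Route 9 17 > Route 11 16 > Route 6 12 > Route 19 5 > Route 28 3.
Route 9: +3 to 5 (cap) — 1 left.
Route 11 has room for 8 more but only 1 remain, so it gets 4.
Total = 17×5 + 16×4 + 3×2 = 155.

155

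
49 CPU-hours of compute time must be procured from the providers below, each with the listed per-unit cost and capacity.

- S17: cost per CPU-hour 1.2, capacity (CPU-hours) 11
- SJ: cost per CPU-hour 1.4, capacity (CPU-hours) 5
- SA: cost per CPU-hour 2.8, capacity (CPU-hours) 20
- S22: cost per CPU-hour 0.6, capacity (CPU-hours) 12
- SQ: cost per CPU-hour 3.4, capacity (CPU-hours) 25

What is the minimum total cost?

86.8

Cheapest first:
S22 at 0.6: take all 12 CPU-hours → 37 still needed.
S17 at 1.2: take all 11 CPU-hours → 26 still needed.
Take 5 from SJ at 1.4 → need 21 more.
SA (2.8): use full 20 → 1 CPU-hours to go.
SQ at 3.4: take 1 of its 25 → requirement met.
Cost = 12×0.6 + 11×1.2 + 5×1.4 + 20×2.8 + 1×3.4 = 86.8.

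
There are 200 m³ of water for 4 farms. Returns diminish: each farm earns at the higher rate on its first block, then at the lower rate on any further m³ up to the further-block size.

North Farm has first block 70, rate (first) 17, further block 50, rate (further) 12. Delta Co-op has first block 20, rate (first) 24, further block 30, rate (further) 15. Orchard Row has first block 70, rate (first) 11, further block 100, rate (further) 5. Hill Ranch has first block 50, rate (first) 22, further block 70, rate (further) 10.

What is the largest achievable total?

3580

Order all 8 blocks by rate: Delta Co-op/first 24 > Hill Ranch/first 22 > North Farm/first 17 > Delta Co-op/second 15 > North Farm/second 12 > Orchard Row/first 11 > Hill Ranch/second 10 > Orchard Row/second 5.
Delta Co-op/first (24): +20 ; 180 left.
Fill Hill Ranch first block (50 at 22) ; 130 left.
North Farm/first (17): +70 ; 60 left.
Delta Co-op/second (15): +30 ; 30 left.
North Farm/second: +30 of 50 at 12; pool empty.
Total = 24×20 + 22×50 + 17×70 + 15×30 + 12×30 = 3580.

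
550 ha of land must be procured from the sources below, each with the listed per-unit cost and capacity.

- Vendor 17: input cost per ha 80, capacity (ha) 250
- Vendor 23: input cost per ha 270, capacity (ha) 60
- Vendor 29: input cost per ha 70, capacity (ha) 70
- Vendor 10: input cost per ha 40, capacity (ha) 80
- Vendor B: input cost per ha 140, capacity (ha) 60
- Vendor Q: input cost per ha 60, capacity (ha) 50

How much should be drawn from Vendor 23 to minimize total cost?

Fill from the cheapest source first.
Take 80 from Vendor 10 at 40 ; need 470 more.
Vendor Q (60): use full 50 ; 420 ha to go.
Vendor 29 at 70: take all 70 ha ; 350 still needed.
Vendor 17 at 80: take all 250 ha ; 100 still needed.
Vendor B (140): use full 60 ; 40 ha to go.
Vendor 23 at 270: take 40 of its 60 ; requirement met.

40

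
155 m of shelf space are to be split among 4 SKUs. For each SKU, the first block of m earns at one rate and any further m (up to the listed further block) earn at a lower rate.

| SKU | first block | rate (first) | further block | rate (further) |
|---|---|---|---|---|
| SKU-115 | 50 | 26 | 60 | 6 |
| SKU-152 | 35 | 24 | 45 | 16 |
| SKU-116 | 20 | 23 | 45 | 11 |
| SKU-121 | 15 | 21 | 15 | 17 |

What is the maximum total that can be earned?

Order all 8 blocks by rate: SKU-115/T1 26 > SKU-152/T1 24 > SKU-116/T1 23 > SKU-121/T1 21 > SKU-121/T2 17 > SKU-152/T2 16 > SKU-116/T2 11 > SKU-115/T2 6.
Fill SKU-115 T1 block (50 at 26) → 105 left.
SKU-152 T1 at 24: fill all 35 → 70 left.
SKU-116 T1 at 23: fill all 20 → 50 left.
Fill SKU-121 T1 block (15 at 21) → 35 left.
SKU-121/T2 (17): +15 → 20 left.
SKU-152/T2: +20 of 45 at 16; pool empty.
Total = 26×50 + 24×35 + 23×20 + 21×15 + 17×15 + 16×20 = 3490.

3490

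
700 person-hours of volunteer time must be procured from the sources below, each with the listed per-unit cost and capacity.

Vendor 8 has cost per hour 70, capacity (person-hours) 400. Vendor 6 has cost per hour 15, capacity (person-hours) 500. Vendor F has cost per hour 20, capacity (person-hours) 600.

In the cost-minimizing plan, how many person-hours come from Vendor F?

Cheapest first:
Take 500 from Vendor 6 at 15 ; need 200 more.
Take 200 from Vendor F at 20 to finish.
Vendor 8: unused.

200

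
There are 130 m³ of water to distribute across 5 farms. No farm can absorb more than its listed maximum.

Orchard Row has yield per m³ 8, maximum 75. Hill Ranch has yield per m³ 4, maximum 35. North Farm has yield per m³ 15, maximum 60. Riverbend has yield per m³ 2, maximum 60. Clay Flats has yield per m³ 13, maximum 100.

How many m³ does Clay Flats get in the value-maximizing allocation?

Rank by yield per m³: North Farm 15 > Clay Flats 13 > Orchard Row 8 > Hill Ranch 4 > Riverbend 2.
Give North Farm 60 to hit its cap of 60 → 70 left.
Only 70 left; Clay Flats takes them to reach 70.

70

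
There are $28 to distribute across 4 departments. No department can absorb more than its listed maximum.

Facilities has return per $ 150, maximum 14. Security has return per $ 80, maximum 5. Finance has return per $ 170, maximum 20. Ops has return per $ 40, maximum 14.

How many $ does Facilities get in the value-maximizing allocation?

Rank by return per $: Finance 170 > Facilities 150 > Security 80 > Ops 40.
Give Finance 20 to hit its cap of 20 ; 8 left.
Only 8 left; Facilities takes them to reach 8.

8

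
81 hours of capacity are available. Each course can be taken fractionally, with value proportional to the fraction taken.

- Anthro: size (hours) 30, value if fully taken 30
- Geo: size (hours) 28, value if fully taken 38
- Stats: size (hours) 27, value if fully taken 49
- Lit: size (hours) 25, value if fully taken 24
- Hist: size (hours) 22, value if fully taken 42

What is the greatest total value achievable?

133

Sort by value density: Hist 42/22≈1.91, Stats 49/27≈1.81, Geo 38/28≈1.36, Anthro 30/30≈1, Lit 24/25≈0.96.
Hist: take in full, 22 hours for value 42 ; 59 left.
Stats: take in full, 27 hours for value 49 ; 32 left.
Take all of Geo (28 hours, value 38) ; 4 hours left.
4 hours left: a 4/30 share of Anthro gives 30×4/30 = 4.
Total value = 133.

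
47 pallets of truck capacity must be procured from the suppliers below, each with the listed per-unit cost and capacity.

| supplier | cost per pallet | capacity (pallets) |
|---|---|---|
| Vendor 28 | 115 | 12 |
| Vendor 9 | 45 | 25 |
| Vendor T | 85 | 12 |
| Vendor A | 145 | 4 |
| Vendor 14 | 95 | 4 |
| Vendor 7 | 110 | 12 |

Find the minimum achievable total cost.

3185

Cheapest first:
Vendor 9 at 45: take all 25 pallets ; 22 still needed.
Vendor T at 85: take all 12 pallets ; 10 still needed.
Vendor 14 at 95: take all 4 pallets ; 6 still needed.
Vendor 7 (110): take the remaining 6 ; done.
Vendor 28, Vendor A: unused.
Cost = 25×45 + 12×85 + 4×95 + 6×110 = 3185.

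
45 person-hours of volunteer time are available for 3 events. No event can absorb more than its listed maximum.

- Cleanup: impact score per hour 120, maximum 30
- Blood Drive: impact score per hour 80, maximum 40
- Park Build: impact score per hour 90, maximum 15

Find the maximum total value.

Highest impact score per hour first: Cleanup 120 > Park Build 90 > Blood Drive 80.
Give Cleanup 30 to hit its cap of 30 → 15 left.
Park Build takes 15 to reach its cap of 15 → 0 left.
Total = 120×30 + 90×15 = 4950.

4950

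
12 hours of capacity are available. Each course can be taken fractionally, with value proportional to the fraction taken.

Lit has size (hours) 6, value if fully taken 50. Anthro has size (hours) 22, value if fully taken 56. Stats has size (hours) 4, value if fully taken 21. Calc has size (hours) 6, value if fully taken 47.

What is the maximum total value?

97

Best value per unit of size first: Lit 50/6≈8.33, Calc 47/6≈7.83, Stats 21/4≈5.25, Anthro 56/22≈2.55.
Take all of Lit (6 hours, value 50) → 6 hours left.
Calc: take in full, 6 hours for value 47 → 0 left.
Total value = 97.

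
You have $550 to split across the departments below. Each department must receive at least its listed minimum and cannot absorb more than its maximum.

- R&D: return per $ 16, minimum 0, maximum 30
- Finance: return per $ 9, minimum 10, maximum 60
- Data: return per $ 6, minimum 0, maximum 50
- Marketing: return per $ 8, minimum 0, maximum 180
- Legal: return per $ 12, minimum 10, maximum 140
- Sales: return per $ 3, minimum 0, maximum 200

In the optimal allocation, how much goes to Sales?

Meeting every minimum uses 0+10+0+0+10+0 = 20 $, leaving 530.
Rank by return per $: R&D 16 > Legal 12 > Finance 9 > Marketing 8 > Data 6 > Sales 3.
Give R&D 30 more to hit its cap of 30 — 500 left.
Legal: +130 to 140 (cap) — 370 left.
Finance: +50 to 60 (cap) — 320 left.
Marketing: +180 to 180 (cap) — 140 left.
Give Data 50 more to hit its cap of 50 — 90 left.
Only 90 left; Sales takes them to reach 90.

90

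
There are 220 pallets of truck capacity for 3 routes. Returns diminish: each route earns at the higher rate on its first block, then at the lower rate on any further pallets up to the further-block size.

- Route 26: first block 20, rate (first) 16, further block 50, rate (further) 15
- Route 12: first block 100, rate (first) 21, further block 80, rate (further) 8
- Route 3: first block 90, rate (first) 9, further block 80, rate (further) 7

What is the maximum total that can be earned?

3620

Rank every tier by rate: Route 12/first 21 > Route 26/first 16 > Route 26/second 15 > Route 3/first 9 > Route 12/second 8 > Route 3/second 7.
Fill Route 12 first block (100 at 21) → 120 left.
Route 26/first (16): +20 → 100 left.
Route 26 second at 15: fill all 50 → 50 left.
Route 3/first: +50 of 90 at 9; pool empty.
Total = 21×100 + 16×20 + 15×50 + 9×50 = 3620.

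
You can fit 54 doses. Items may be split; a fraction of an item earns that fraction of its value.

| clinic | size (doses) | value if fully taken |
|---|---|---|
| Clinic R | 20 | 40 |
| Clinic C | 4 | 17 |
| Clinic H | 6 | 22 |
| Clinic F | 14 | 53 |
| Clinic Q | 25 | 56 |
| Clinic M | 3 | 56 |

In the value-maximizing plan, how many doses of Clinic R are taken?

2

Sort by value density: Clinic M 56/3≈18.7, Clinic C 17/4≈4.25, Clinic F 53/14≈3.79, Clinic H 22/6≈3.67, Clinic Q 56/25≈2.24, Clinic R 40/20≈2.
Take all of Clinic M (3 doses, value 56) ; 51 doses left.
Take all of Clinic C (4 doses, value 17) ; 47 doses left.
Take all of Clinic F (14 doses, value 53) ; 33 doses left.
All 6 doses of Clinic H fit (value 22) ; 27 remain.
Take all of Clinic Q (25 doses, value 56) ; 2 doses left.
Fill the last 2 doses with part of Clinic R: 2/20 of it earns 4.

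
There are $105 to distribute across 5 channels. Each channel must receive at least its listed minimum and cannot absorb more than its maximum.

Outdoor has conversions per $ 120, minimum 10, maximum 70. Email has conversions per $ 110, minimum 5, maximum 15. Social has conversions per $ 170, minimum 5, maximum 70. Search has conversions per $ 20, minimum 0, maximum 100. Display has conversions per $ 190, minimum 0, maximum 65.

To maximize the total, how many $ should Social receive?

Meeting every minimum uses 10+5+5+0+0 = 20 $, leaving 85.
Rank by conversions per $: Display 190 > Social 170 > Outdoor 120 > Email 110 > Search 20.
Give Display 65 more to hit its cap of 65 → 20 left.
Social has room for 65 more but only 20 remain, so it gets 25.

25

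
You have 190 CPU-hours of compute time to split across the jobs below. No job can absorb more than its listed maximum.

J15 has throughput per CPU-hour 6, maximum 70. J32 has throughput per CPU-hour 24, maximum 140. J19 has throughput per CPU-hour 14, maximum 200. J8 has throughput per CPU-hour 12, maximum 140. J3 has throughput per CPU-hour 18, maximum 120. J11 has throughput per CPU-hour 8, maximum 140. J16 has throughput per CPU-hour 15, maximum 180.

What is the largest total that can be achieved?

4260

Rank by throughput per CPU-hour: J32 24 > J3 18 > J16 15 > J19 14 > J8 12 > J11 8 > J15 6.
J32: +140 to 140 (cap) ; 50 left.
J3: +50 (room for 120) → 50. Pool exhausted.
Total = 24×140 + 18×50 = 4260.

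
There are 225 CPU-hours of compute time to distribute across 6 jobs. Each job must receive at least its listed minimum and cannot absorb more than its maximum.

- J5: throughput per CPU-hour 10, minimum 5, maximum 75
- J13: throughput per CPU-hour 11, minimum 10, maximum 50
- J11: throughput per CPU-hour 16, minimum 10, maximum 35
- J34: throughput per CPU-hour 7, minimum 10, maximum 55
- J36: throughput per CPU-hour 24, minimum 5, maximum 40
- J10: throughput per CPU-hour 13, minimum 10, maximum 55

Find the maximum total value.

3205

Meeting every minimum uses 5+10+10+10+5+10 = 50 CPU-hours, leaving 175.
Rank by throughput per CPU-hour: J36 24 > J11 16 > J10 13 > J13 11 > J5 10 > J34 7.
J36: +35 to 40 (cap) ; 140 left.
Give J11 25 more to hit its cap of 35 ; 115 left.
J10 takes 45 more to reach its cap of 55 ; 70 left.
J13 takes 40 more to reach its cap of 50 ; 30 left.
J5 has room for 70 more but only 30 remain, so it gets 35.
Total = 10×35 + 11×50 + 16×35 + 7×10 + 24×40 + 13×55 = 3205.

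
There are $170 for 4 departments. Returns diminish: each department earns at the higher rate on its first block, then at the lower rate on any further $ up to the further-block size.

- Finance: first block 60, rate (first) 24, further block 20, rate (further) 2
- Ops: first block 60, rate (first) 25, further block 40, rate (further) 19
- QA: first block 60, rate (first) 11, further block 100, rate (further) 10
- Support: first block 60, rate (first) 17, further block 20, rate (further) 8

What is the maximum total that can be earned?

Rank every tier by rate: Ops/first 25 > Finance/first 24 > Ops/second 19 > Support/first 17 > QA/first 11 > QA/second 10 > Support/second 8 > Finance/second 2.
Ops/first (25): +60 — 110 left.
Fill Finance first block (60 at 24) — 50 left.
Ops/second (19): +40 — 10 left.
Support/first: +10 of 60 at 17; pool empty.
Total = 25×60 + 24×60 + 19×40 + 17×10 = 3870.

3870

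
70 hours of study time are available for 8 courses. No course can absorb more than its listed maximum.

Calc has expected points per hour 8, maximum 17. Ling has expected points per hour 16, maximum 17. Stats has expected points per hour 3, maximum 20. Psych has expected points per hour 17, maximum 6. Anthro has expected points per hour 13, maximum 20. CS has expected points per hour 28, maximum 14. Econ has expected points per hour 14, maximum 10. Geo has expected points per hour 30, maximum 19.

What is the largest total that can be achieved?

1528

Highest expected points per hour first: Geo 30 > CS 28 > Psych 17 > Ling 16 > Econ 14 > Anthro 13 > Calc 8 > Stats 3.
Geo: +19 to 19 (cap) ; 51 left.
CS takes 14 to reach its cap of 14 ; 37 left.
Psych takes 6 to reach its cap of 6 ; 31 left.
Ling takes 17 to reach its cap of 17 ; 14 left.
Econ: +10 to 10 (cap) ; 4 left.
Only 4 left; Anthro takes them to reach 4.
Total = 16×17 + 17×6 + 13×4 + 28×14 + 14×10 + 30×19 = 1528.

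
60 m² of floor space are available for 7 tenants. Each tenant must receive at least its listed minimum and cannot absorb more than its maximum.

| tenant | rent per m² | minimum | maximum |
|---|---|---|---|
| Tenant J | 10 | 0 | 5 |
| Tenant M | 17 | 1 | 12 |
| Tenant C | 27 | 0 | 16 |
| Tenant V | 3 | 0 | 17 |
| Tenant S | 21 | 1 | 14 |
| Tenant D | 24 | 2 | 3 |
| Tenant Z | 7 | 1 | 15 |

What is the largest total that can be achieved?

Meeting every minimum uses 0+1+0+0+1+2+1 = 5 m², leaving 55.
Order the tenants by rent per m²: Tenant C 27 > Tenant D 24 > Tenant S 21 > Tenant M 17 > Tenant J 10 > Tenant Z 7 > Tenant V 3.
Tenant C: +16 to 16 (cap) → 39 left.
Tenant D: +1 to 3 (cap) → 38 left.
Give Tenant S 13 more to hit its cap of 14 → 25 left.
Tenant M takes 11 more to reach its cap of 12 → 14 left.
Tenant J takes 5 more to reach its cap of 5 → 9 left.
Tenant Z: +9 (room for 14) → 10. Pool exhausted.
Total = 10×5 + 17×12 + 27×16 + 21×14 + 24×3 + 7×10 = 1122.

1122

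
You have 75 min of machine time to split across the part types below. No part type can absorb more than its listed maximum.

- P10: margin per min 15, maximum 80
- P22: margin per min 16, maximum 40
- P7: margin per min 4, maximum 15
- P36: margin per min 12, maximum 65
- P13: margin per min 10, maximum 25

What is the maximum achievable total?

1165

Order the part types by margin per min: P22 16 > P10 15 > P36 12 > P13 10 > P7 4.
P22 takes 40 to reach its cap of 40 ; 35 left.
P10: +35 (room for 80) → 35. Pool exhausted.
Total = 15×35 + 16×40 = 1165.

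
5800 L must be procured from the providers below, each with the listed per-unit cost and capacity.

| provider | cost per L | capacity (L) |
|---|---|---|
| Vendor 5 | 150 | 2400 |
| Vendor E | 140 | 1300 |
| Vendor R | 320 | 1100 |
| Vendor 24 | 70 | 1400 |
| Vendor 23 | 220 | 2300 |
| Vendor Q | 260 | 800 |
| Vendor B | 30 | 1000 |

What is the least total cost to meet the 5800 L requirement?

Cheapest first:
Vendor B (30): use full 1000 — 4800 L to go.
Vendor 24 (70): use full 1400 — 3400 L to go.
Vendor E at 140: take all 1300 L — 2100 still needed.
Vendor 5 at 150: take 2100 of its 2400 — requirement met.
Vendor 23, Vendor Q, Vendor R: unused.
Cost = 1000×30 + 1400×70 + 1300×140 + 2100×150 = 625000.

625000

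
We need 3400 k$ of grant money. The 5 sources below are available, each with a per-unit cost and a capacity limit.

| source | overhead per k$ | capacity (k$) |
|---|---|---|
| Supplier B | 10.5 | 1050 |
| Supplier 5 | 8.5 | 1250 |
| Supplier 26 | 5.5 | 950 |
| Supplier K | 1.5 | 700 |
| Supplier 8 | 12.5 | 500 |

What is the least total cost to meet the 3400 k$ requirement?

Fill from the cheapest source first.
Supplier K at 1.5: take all 700 k$ ; 2700 still needed.
Supplier 26 (5.5): use full 950 ; 1750 k$ to go.
Supplier 5 at 8.5: take all 1250 k$ ; 500 still needed.
Supplier B at 10.5: take 500 of its 1050 ; requirement met.
Supplier 8: unused.
Cost = 700×1.5 + 950×5.5 + 1250×8.5 + 500×10.5 = 22150.

22150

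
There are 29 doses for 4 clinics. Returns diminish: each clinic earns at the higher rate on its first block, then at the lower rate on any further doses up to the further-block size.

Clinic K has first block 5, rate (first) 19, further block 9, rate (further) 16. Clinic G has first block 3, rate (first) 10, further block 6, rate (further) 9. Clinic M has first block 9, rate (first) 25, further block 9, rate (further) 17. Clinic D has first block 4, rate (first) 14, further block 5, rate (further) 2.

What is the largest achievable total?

Rank every tier by rate: Clinic M/T1 25 > Clinic K/T1 19 > Clinic M/T2 17 > Clinic K/T2 16 > Clinic D/T1 14 > Clinic G/T1 10 > Clinic G/T2 9 > Clinic D/T2 2.
Clinic M T1 at 25: fill all 9 — 20 left.
Clinic K/T1 (19): +5 — 15 left.
Clinic M/T2 (17): +9 — 6 left.
Clinic K T2 at 16: only 6 left, fill 6.
Total = 25×9 + 19×5 + 17×9 + 16×6 = 569.

569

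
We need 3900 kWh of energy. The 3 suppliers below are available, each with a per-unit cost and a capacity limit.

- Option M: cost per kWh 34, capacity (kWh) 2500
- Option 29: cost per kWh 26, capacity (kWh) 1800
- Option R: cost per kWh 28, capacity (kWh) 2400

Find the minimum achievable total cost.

Fill from the cheapest supplier first.
Option 29 at 26: take all 1800 kWh ; 2100 still needed.
Option R (28): take the remaining 2100 ; done.
Option M: unused.
Cost = 1800×26 + 2100×28 = 105600.

105600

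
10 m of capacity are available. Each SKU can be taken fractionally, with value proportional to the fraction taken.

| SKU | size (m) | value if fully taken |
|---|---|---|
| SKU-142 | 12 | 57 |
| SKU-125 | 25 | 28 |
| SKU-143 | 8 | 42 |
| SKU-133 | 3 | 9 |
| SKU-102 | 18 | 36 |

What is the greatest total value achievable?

51.5

Best value per unit of size first: SKU-143 42/8≈5.25, SKU-142 57/12≈4.75, SKU-133 9/3≈3, SKU-102 36/18≈2, SKU-125 28/25≈1.12.
SKU-143: take in full, 8 m for value 42 → 2 left.
Only 2 m remain; take 2/12 of SKU-142 for value 57×2/12 = 9.5.
Total value = 51.5.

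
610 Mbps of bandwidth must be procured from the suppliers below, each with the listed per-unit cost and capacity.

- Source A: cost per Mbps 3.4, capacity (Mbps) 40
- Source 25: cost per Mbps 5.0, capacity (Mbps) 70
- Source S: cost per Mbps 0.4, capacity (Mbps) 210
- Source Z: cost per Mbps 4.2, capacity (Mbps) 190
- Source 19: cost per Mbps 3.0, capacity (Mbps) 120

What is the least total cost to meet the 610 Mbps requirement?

1628

Cheapest first:
Source S (0.4): use full 210 — 400 Mbps to go.
Source 19 (3.0): use full 120 — 280 Mbps to go.
Take 40 from Source A at 3.4 — need 240 more.
Source Z (4.2): use full 190 — 50 Mbps to go.
Source 25 at 5.0: take 50 of its 70 — requirement met.
Cost = 210×0.4 + 120×3.0 + 40×3.4 + 190×4.2 + 50×5.0 = 1628.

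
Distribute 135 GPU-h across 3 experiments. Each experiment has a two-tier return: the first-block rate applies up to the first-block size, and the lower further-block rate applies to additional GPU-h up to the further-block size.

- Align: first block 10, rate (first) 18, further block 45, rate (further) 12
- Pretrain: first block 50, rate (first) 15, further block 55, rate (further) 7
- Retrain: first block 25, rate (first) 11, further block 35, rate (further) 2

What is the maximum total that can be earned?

Rank every tier by rate: Align/tier1 18 > Pretrain/tier1 15 > Align/tier2 12 > Retrain/tier1 11 > Pretrain/tier2 7 > Retrain/tier2 2.
Fill Align tier1 block (10 at 18) → 125 left.
Pretrain/tier1 (15): +50 → 75 left.
Fill Align tier2 block (45 at 12) → 30 left.
Retrain/tier1 (11): +25 → 5 left.
Pretrain tier2 at 7: only 5 left, fill 5.
Total = 18×10 + 15×50 + 12×45 + 11×25 + 7×5 = 1780.

1780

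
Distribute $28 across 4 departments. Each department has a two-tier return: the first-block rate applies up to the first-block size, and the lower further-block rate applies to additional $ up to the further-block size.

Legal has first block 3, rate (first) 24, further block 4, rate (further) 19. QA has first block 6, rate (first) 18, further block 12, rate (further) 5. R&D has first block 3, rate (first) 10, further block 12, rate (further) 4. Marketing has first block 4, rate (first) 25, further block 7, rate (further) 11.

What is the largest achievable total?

Order all 8 blocks by rate: Marketing/tier1 25 > Legal/tier1 24 > Legal/tier2 19 > QA/tier1 18 > Marketing/tier2 11 > R&D/tier1 10 > QA/tier2 5 > R&D/tier2 4.
Marketing/tier1 (25): +4 → 24 left.
Fill Legal tier1 block (3 at 24) → 21 left.
Legal/tier2 (19): +4 → 17 left.
QA tier1 at 18: fill all 6 → 11 left.
Marketing/tier2 (11): +7 → 4 left.
R&D/tier1 (10): +3 → 1 left.
1 remain; put them into QA tier2 at 5.
Total = 25×4 + 24×3 + 19×4 + 18×6 + 11×7 + 10×3 + 5×1 = 468.

468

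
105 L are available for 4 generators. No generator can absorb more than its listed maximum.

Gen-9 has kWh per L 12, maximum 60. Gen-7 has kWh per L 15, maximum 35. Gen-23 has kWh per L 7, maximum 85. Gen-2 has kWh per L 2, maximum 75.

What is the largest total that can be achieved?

Rank by kWh per L: Gen-7 15 > Gen-9 12 > Gen-23 7 > Gen-2 2.
Gen-7 takes 35 to reach its cap of 35 ; 70 left.
Gen-9 takes 60 to reach its cap of 60 ; 10 left.
Gen-23: +10 (room for 85) → 10. Pool exhausted.
Total = 12×60 + 15×35 + 7×10 = 1315.

1315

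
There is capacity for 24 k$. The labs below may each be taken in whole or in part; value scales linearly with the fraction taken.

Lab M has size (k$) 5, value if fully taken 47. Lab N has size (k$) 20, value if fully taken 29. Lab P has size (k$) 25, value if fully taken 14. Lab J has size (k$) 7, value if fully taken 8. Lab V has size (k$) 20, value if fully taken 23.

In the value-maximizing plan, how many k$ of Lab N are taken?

19

Rank by value-to-size ratio: Lab M 47/5≈9.4, Lab N 29/20≈1.45, Lab V 23/20≈1.15, Lab J 8/7≈1.14, Lab P 14/25≈0.56.
Take all of Lab M (5 k$, value 47) → 19 k$ left.
Fill the last 19 k$ with part of Lab N: 19/20 of it earns 27.55.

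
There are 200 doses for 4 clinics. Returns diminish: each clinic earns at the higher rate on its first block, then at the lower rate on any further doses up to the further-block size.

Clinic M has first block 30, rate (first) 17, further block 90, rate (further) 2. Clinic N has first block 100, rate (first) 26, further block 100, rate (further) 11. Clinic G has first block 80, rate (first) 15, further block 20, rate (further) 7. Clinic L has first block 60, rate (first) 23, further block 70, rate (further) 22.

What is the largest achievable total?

Order all 8 blocks by rate: Clinic N/T1 26 > Clinic L/T1 23 > Clinic L/T2 22 > Clinic M/T1 17 > Clinic G/T1 15 > Clinic N/T2 11 > Clinic G/T2 7 > Clinic M/T2 2.
Clinic N T1 at 26: fill all 100 — 100 left.
Clinic L/T1 (23): +60 — 40 left.
Clinic L T2 at 22: only 40 left, fill 40.
Total = 26×100 + 23×60 + 22×40 = 4860.

4860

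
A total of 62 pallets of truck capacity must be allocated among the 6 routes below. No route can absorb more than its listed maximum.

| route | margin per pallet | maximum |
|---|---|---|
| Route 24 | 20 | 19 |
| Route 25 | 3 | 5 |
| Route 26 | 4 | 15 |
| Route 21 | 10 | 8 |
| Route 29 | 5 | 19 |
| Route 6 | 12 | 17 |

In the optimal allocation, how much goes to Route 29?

Rank by margin per pallet: Route 24 20 > Route 6 12 > Route 21 10 > Route 29 5 > Route 26 4 > Route 25 3.
Give Route 24 19 to hit its cap of 19 → 43 left.
Route 6 takes 17 to reach its cap of 17 → 26 left.
Route 21 takes 8 to reach its cap of 8 → 18 left.
Route 29: +18 (room for 19) → 18. Pool exhausted.

18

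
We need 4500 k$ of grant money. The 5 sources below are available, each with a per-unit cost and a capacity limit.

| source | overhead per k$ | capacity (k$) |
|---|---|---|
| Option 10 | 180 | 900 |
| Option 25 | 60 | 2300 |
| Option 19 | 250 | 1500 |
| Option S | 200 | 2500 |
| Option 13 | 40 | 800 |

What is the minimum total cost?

432000

Cheapest first:
Option 13 at 40: take all 800 k$ — 3700 still needed.
Option 25 (60): use full 2300 — 1400 k$ to go.
Take 900 from Option 10 at 180 — need 500 more.
Option S at 200: take 500 of its 2500 — requirement met.
Option 19: unused.
Cost = 800×40 + 2300×60 + 900×180 + 500×200 = 432000.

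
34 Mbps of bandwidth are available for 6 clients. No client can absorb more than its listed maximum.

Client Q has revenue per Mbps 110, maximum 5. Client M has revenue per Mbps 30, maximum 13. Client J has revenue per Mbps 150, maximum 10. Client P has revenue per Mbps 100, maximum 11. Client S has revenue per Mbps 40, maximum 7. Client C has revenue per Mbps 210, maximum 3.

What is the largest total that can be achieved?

Rank by revenue per Mbps: Client C 210 > Client J 150 > Client Q 110 > Client P 100 > Client S 40 > Client M 30.
Give Client C 3 to hit its cap of 3 → 31 left.
Give Client J 10 to hit its cap of 10 → 21 left.
Give Client Q 5 to hit its cap of 5 → 16 left.
Give Client P 11 to hit its cap of 11 → 5 left.
Client S has room for 7 but only 5 remain, so it gets 5.
Total = 110×5 + 150×10 + 100×11 + 40×5 + 210×3 = 3980.

3980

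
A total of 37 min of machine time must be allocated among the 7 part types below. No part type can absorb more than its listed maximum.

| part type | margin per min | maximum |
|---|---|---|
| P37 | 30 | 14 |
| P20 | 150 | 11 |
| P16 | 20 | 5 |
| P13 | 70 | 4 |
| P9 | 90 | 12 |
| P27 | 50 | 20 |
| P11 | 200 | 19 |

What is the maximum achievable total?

Rank by margin per min: P11 200 > P20 150 > P9 90 > P13 70 > P27 50 > P37 30 > P16 20.
P11: +19 to 19 (cap) — 18 left.
P20: +11 to 11 (cap) — 7 left.
Only 7 left; P9 takes them to reach 7.
Total = 150×11 + 90×7 + 200×19 = 6080.

6080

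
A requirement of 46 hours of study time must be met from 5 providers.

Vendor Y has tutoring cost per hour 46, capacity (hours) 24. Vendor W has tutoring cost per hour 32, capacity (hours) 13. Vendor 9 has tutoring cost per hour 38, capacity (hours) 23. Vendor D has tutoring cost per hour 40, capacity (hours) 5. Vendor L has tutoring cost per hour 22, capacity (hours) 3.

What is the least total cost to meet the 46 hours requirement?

Fill from the cheapest provider first.
Take 3 from Vendor L at 22 — need 43 more.
Take 13 from Vendor W at 32 — need 30 more.
Vendor 9 at 38: take all 23 hours — 7 still needed.
Take 5 from Vendor D at 40 — need 2 more.
Vendor Y (46): take the remaining 2 — done.
Cost = 3×22 + 13×32 + 23×38 + 5×40 + 2×46 = 1648.

1648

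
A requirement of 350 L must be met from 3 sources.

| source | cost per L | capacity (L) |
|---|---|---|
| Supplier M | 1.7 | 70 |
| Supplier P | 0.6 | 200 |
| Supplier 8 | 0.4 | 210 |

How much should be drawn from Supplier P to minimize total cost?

140

Use sources in increasing cost order.
Supplier 8 (0.4): use full 210 ; 140 L to go.
Take 140 from Supplier P at 0.6 to finish.
Supplier M: unused.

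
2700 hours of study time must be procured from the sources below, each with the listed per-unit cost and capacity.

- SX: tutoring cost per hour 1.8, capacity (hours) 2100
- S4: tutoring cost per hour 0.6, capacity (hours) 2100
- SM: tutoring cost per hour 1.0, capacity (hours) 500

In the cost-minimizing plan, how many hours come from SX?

Use sources in increasing cost order.
S4 (0.6): use full 2100 ; 600 hours to go.
SM at 1.0: take all 500 hours ; 100 still needed.
Take 100 from SX at 1.8 to finish.

100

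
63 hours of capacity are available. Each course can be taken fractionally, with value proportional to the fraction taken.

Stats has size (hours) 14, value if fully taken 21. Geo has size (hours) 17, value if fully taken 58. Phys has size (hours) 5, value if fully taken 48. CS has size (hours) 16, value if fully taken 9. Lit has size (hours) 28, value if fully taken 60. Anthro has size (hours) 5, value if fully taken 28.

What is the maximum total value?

Best value per unit of size first: Phys 48/5≈9.6, Anthro 28/5≈5.6, Geo 58/17≈3.41, Lit 60/28≈2.14, Stats 21/14≈1.5, CS 9/16≈0.562.
Phys: take in full, 5 hours for value 48 ; 58 left.
All 5 hours of Anthro fit (value 28) ; 53 remain.
Take all of Geo (17 hours, value 58) ; 36 hours left.
All 28 hours of Lit fit (value 60) ; 8 remain.
Fill the last 8 hours with part of Stats: 8/14 of it earns 12.
Total value = 206.

206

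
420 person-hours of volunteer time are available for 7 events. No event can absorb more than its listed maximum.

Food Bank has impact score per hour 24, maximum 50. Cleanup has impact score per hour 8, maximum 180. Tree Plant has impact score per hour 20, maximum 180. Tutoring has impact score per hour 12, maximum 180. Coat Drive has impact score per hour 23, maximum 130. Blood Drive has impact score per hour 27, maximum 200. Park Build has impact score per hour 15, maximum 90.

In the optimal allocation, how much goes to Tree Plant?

Order the events by impact score per hour: Blood Drive 27 > Food Bank 24 > Coat Drive 23 > Tree Plant 20 > Park Build 15 > Tutoring 12 > Cleanup 8.
Blood Drive: +200 to 200 (cap) — 220 left.
Give Food Bank 50 to hit its cap of 50 — 170 left.
Give Coat Drive 130 to hit its cap of 130 — 40 left.
Only 40 left; Tree Plant takes them to reach 40.

40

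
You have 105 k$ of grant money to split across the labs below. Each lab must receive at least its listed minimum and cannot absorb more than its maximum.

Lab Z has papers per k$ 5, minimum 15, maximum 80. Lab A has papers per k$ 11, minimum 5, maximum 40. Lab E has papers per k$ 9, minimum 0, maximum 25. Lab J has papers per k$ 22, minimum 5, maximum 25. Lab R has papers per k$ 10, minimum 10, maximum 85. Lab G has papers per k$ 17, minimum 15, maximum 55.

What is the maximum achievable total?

1630

Meeting every minimum uses 15+5+0+5+10+15 = 50 k$, leaving 55.
Rank by papers per k$: Lab J 22 > Lab G 17 > Lab A 11 > Lab R 10 > Lab E 9 > Lab Z 5.
Lab J takes 20 more to reach its cap of 25 — 35 left.
Lab G has room for 40 more but only 35 remain, so it gets 50.
Total = 5×15 + 11×5 + 22×25 + 10×10 + 17×50 = 1630.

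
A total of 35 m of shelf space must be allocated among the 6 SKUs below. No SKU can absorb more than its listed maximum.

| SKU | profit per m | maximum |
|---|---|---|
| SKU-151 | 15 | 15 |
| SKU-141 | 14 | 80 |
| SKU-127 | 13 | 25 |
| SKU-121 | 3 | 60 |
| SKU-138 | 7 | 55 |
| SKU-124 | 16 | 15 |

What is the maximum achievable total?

535

Rank by profit per m: SKU-124 16 > SKU-151 15 > SKU-141 14 > SKU-127 13 > SKU-138 7 > SKU-121 3.
Give SKU-124 15 to hit its cap of 15 ; 20 left.
SKU-151 takes 15 to reach its cap of 15 ; 5 left.
SKU-141 has room for 80 but only 5 remain, so it gets 5.
Total = 15×15 + 14×5 + 16×15 = 535.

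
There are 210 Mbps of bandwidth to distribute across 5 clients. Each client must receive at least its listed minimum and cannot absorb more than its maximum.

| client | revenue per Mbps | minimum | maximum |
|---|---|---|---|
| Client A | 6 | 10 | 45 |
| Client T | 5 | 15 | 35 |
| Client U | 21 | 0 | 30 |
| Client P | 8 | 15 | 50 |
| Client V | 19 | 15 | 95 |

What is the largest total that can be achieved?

3030

Meeting every minimum uses 10+15+0+15+15 = 55 Mbps, leaving 155.
Highest revenue per Mbps first: Client U 21 > Client V 19 > Client P 8 > Client A 6 > Client T 5.
Give Client U 30 more to hit its cap of 30 ; 125 left.
Client V: +80 to 95 (cap) ; 45 left.
Give Client P 35 more to hit its cap of 50 ; 10 left.
Client A: +10 (room for 35) → 20. Pool exhausted.
Total = 6×20 + 5×15 + 21×30 + 8×50 + 19×95 = 3030.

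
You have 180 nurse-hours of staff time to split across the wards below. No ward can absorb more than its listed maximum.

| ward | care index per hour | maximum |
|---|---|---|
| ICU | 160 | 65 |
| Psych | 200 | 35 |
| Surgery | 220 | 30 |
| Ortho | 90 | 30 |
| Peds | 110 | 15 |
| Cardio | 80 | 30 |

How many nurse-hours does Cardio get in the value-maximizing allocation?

Order the wards by care index per hour: Surgery 220 > Psych 200 > ICU 160 > Peds 110 > Ortho 90 > Cardio 80.
Surgery: +30 to 30 (cap) — 150 left.
Give Psych 35 to hit its cap of 35 — 115 left.
ICU takes 65 to reach its cap of 65 — 50 left.
Peds: +15 to 15 (cap) — 35 left.
Ortho: +30 to 30 (cap) — 5 left.
Cardio has room for 30 but only 5 remain, so it gets 5.

5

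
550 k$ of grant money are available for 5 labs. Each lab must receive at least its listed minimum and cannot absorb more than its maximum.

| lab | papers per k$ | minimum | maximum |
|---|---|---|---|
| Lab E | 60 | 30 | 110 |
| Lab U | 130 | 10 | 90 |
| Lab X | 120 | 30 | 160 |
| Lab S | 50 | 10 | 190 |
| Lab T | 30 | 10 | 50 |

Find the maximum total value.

Meeting every minimum uses 30+10+30+10+10 = 90 k$, leaving 460.
Rank by papers per k$: Lab U 130 > Lab X 120 > Lab E 60 > Lab S 50 > Lab T 30.
Give Lab U 80 more to hit its cap of 90 → 380 left.
Lab X: +130 to 160 (cap) → 250 left.
Give Lab E 80 more to hit its cap of 110 → 170 left.
Lab S has room for 180 more but only 170 remain, so it gets 180.
Total = 60×110 + 130×90 + 120×160 + 50×180 + 30×10 = 46800.

46800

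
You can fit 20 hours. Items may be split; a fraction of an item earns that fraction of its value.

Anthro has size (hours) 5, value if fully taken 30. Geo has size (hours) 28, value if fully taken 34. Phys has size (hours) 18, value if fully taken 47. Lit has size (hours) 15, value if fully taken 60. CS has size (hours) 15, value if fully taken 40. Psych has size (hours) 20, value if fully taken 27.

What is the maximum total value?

Best value per unit of size first: Anthro 30/5≈6, Lit 60/15≈4, CS 40/15≈2.67, Phys 47/18≈2.61, Psych 27/20≈1.35, Geo 34/28≈1.21.
Take all of Anthro (5 hours, value 30) — 15 hours left.
Take all of Lit (15 hours, value 60) — 0 hours left.
Total value = 90.

90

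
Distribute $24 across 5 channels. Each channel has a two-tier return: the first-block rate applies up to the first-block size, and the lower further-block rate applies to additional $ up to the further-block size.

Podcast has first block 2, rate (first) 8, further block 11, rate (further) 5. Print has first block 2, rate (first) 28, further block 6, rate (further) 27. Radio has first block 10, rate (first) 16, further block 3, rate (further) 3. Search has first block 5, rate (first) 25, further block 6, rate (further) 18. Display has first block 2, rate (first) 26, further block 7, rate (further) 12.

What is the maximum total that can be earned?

Treat each block as its own option and order by rate: Print/T1 28 > Print/T2 27 > Display/T1 26 > Search/T1 25 > Search/T2 18 > Radio/T1 16 > Display/T2 12 > Podcast/T1 8 > Podcast/T2 5 > Radio/T2 3.
Fill Print T1 block (2 at 28) → 22 left.
Print T2 at 27: fill all 6 → 16 left.
Display T1 at 26: fill all 2 → 14 left.
Search/T1 (25): +5 → 9 left.
Search T2 at 18: fill all 6 → 3 left.
Radio/T1: +3 of 10 at 16; pool empty.
Total = 28×2 + 27×6 + 26×2 + 25×5 + 18×6 + 16×3 = 551.

551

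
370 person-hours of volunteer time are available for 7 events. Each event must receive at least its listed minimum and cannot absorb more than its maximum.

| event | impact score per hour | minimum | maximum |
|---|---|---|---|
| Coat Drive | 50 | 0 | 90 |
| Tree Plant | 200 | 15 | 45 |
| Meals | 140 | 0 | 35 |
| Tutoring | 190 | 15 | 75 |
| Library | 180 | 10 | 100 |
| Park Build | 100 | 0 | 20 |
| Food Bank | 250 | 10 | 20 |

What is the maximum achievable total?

Meeting every minimum uses 0+15+0+15+10+0+10 = 50 person-hours, leaving 320.
Order the events by impact score per hour: Food Bank 250 > Tree Plant 200 > Tutoring 190 > Library 180 > Meals 140 > Park Build 100 > Coat Drive 50.
Food Bank: +10 to 20 (cap) → 310 left.
Give Tree Plant 30 more to hit its cap of 45 → 280 left.
Give Tutoring 60 more to hit its cap of 75 → 220 left.
Library takes 90 more to reach its cap of 100 → 130 left.
Meals takes 35 more to reach its cap of 35 → 95 left.
Park Build takes 20 more to reach its cap of 20 → 75 left.
Coat Drive has room for 90 more but only 75 remain, so it gets 75.
Total = 50×75 + 200×45 + 140×35 + 190×75 + 180×100 + 100×20 + 250×20 = 56900.

56900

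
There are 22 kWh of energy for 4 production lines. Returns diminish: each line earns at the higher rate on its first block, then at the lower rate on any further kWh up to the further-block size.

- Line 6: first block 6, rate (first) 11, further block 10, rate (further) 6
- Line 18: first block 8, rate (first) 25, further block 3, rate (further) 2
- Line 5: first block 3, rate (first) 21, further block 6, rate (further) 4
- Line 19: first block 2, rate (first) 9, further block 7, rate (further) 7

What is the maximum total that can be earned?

368

Rank every tier by rate: Line 18/first 25 > Line 5/first 21 > Line 6/first 11 > Line 19/first 9 > Line 19/second 7 > Line 6/second 6 > Line 5/second 4 > Line 18/second 2.
Line 18/first (25): +8 → 14 left.
Line 5/first (21): +3 → 11 left.
Fill Line 6 first block (6 at 11) → 5 left.
Line 19 first at 9: fill all 2 → 3 left.
3 remain; put them into Line 19 second at 7.
Total = 25×8 + 21×3 + 11×6 + 9×2 + 7×3 = 368.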